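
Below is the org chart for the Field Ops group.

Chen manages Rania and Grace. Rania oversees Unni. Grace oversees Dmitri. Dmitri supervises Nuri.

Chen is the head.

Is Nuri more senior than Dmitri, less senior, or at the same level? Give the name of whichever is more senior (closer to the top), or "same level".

Nuri is 3 levels below Chen; Dmitri is 2. Dmitri is higher.

Dmitri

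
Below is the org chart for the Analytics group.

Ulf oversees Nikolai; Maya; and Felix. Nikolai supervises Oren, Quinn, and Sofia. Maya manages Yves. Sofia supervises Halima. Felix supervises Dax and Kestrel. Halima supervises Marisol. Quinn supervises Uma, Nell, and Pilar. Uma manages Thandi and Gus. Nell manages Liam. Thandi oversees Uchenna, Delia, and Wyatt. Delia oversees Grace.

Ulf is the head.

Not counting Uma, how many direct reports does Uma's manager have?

2

Uma reports to Quinn. Quinn's other direct reports are Nell, Pilar — 2 peers.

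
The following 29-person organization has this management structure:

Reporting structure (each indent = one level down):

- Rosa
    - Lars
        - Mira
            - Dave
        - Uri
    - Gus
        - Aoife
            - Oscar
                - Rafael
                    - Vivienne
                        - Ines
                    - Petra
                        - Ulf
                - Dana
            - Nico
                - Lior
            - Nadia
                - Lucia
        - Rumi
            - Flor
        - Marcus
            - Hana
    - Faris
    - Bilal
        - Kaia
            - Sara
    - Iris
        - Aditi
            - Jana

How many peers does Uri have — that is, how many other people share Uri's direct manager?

Uri reports to Lars. Lars's other direct reports are Mira — 1 peer.

1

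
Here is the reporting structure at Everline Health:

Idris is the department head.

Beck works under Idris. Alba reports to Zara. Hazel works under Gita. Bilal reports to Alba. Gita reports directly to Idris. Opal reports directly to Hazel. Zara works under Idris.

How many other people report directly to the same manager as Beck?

2

Beck reports to Idris. Idris's other direct reports are Gita, Zara — 2 peers.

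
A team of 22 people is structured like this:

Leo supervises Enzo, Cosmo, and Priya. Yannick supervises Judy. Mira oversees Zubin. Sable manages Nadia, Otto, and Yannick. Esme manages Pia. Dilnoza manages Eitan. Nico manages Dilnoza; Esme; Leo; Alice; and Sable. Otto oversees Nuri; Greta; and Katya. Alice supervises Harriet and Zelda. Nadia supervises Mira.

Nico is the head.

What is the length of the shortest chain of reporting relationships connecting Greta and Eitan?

5

Greta is 3 levels below Nico, and Eitan is 2 levels below Nico (their lowest common manager). The shortest path runs up from Greta to Nico and back down to Eitan: 3 + 2 = 5 links.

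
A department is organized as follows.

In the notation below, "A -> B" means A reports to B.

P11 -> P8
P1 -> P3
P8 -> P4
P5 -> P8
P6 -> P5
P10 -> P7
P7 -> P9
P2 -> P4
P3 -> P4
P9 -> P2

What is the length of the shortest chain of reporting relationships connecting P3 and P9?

P3 is 1 level below P4, and P9 is 2 levels below P4 (their lowest common manager). The shortest path runs up from P3 to P4 and back down to P9: 1 + 2 = 3 links.

3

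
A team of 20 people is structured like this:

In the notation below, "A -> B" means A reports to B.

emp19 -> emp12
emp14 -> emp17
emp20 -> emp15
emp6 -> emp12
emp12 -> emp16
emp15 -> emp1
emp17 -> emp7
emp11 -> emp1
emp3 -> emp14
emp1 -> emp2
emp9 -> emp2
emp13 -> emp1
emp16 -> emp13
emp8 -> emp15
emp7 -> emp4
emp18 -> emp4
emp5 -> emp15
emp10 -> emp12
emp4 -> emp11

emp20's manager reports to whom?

emp1

emp20 reports to emp15, and emp15 reports to emp1. So emp20's skip-level manager is emp1.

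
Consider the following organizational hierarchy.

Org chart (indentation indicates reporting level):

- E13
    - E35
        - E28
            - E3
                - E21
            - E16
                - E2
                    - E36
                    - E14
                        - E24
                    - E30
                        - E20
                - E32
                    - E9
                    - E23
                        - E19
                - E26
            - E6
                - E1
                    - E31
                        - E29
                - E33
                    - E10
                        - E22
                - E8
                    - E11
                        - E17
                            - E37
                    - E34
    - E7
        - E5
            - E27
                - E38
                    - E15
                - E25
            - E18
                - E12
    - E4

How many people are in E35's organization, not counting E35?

27

E35 directly manages E28. Under E28: E6, E8, E34, E11, E17, E37, E33, E10, E22, E1, E31, E29, E16, E26, E32, E23, E19, E9, E2, E30, E20, E14, E24, E36, E3, E21 (26). That's 27 in total.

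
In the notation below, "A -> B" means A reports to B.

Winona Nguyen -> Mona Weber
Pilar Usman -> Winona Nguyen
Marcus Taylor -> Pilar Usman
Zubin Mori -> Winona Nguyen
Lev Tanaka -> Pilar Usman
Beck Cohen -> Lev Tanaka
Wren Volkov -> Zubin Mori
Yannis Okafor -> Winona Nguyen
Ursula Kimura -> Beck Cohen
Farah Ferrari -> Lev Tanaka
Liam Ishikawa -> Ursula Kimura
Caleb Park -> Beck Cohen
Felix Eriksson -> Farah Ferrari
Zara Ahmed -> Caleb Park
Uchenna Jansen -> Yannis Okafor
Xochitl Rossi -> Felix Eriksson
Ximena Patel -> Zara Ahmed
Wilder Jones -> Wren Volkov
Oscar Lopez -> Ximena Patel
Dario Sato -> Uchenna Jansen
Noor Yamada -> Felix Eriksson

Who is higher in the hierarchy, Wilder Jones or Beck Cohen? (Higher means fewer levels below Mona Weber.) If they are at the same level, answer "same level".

Both Wilder Jones and Beck Cohen are 4 levels below Mona Weber.

same level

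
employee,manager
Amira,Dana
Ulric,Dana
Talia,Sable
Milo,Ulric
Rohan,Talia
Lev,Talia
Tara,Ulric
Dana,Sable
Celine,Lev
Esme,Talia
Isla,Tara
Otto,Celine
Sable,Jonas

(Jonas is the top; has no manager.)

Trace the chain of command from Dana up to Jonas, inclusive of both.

Dana reports to Sable. Sable reports to Jonas. Jonas is at the top.

Dana -> Sable -> Jonas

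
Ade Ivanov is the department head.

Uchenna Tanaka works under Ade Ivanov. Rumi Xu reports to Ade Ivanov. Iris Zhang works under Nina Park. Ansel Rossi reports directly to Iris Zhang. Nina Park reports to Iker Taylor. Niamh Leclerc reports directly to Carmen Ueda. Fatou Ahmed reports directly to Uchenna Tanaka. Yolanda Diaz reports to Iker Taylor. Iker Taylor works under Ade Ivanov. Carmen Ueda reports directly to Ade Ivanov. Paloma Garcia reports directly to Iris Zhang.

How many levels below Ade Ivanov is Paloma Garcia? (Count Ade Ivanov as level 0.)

4

Chain from Paloma Garcia up to Ade Ivanov: Paloma Garcia → Iris Zhang → Nina Park → Iker Taylor → Ade Ivanov. That is 4 steps up, so Paloma Garcia is 4 levels below Ade Ivanov.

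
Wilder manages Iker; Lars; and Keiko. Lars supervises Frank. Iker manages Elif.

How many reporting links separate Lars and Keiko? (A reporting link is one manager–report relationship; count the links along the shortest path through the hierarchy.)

2

Lars is 1 level below Wilder, and Keiko is 1 level below Wilder (their lowest common manager). The shortest path runs up from Lars to Wilder and back down to Keiko: 1 + 1 = 2 links.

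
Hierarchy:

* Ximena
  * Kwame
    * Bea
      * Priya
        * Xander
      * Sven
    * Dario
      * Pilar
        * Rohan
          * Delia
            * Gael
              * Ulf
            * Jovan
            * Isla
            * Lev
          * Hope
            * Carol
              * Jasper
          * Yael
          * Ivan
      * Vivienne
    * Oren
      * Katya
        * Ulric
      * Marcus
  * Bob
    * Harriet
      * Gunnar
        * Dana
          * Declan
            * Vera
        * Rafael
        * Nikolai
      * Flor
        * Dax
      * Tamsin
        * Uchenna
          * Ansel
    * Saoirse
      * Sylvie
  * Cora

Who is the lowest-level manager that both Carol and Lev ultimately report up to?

Carol's chain of managers is Hope, Rohan, Pilar, Dario, Kwame, Ximena. Lev's chain of managers is Delia, Rohan, Pilar, Dario, Kwame, Ximena. The first manager that appears in both chains is Rohan.

Rohan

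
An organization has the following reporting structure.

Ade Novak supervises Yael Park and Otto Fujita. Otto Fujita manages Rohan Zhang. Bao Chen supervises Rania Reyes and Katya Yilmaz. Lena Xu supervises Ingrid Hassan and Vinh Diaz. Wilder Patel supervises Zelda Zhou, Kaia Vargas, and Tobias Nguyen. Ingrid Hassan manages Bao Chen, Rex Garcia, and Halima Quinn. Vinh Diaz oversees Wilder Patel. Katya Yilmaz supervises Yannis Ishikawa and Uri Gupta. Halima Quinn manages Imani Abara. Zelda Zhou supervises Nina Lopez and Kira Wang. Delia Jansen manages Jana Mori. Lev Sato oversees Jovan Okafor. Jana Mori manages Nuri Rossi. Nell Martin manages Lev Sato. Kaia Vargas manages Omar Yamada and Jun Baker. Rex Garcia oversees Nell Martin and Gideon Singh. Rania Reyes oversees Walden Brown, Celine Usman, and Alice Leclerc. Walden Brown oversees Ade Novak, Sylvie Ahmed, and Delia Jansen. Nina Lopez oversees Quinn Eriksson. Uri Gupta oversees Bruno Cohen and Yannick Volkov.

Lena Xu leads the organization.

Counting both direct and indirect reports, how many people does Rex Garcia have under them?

Rex Garcia directly manages Nell Martin, Gideon Singh. Under Nell Martin: Lev Sato, Jovan Okafor (2). Gideon Singh has no reports. So Rex Garcia's organization is 2 direct reports plus everyone under them: 3 + 1 = 4.

4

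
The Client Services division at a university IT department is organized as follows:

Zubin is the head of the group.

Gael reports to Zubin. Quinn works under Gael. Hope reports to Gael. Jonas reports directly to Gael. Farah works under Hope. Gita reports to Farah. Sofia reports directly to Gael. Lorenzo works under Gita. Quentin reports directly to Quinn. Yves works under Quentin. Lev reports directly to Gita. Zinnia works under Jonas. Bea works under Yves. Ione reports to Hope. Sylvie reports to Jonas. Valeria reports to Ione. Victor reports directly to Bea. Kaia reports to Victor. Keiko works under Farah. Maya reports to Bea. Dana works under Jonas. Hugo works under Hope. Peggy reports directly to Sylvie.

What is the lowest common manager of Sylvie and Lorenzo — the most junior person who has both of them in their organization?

Sylvie's chain of managers is Jonas, Gael, Zubin. Lorenzo's chain of managers is Gita, Farah, Hope, Gael, Zubin. The first manager that appears in both chains is Gael.

Gael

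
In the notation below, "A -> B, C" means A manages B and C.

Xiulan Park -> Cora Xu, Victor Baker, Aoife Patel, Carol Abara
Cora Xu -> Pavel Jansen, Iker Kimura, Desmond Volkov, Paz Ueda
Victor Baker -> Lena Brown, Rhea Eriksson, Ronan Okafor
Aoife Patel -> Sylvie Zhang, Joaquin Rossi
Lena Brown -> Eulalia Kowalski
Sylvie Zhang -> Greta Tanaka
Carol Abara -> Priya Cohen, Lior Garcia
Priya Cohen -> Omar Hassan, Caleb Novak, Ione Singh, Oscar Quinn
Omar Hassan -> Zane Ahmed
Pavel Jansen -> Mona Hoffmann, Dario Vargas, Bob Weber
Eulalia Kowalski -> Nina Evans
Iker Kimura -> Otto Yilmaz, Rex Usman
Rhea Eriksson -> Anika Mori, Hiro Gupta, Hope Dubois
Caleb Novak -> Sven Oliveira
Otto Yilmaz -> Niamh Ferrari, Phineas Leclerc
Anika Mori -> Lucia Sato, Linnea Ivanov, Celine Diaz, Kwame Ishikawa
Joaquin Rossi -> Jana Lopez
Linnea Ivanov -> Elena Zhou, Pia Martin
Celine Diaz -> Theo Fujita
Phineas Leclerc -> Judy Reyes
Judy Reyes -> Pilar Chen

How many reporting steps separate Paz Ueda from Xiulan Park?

Chain from Paz Ueda up to Xiulan Park: Paz Ueda → Cora Xu → Xiulan Park. That is 2 steps up, so Paz Ueda is 2 levels below Xiulan Park.

2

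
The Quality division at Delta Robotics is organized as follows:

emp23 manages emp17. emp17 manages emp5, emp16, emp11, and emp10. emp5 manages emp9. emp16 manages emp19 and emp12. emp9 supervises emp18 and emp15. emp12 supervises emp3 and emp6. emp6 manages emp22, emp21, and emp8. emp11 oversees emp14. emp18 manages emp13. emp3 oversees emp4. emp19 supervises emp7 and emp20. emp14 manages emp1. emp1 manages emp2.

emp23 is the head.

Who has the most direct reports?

Direct-report counts: emp23 has 1; emp17 has 4; emp11 has 1; emp14 has 1; emp1 has 1; emp16 has 2; emp19 has 2; emp12 has 2; emp3 has 1; emp6 has 3; emp5 has 1; emp9 has 2; emp18 has 1. The largest is 4, held by emp17.

emp17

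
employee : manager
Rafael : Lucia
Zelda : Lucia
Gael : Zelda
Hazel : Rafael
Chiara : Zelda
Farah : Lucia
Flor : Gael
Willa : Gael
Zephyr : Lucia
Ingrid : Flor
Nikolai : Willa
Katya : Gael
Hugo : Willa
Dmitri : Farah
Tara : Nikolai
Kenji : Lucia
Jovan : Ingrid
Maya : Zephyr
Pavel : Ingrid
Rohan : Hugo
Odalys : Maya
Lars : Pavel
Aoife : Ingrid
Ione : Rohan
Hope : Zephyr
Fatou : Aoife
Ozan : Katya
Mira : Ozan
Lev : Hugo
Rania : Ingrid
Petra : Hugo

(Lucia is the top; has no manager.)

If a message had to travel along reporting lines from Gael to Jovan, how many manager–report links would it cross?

Jovan is in Gael's organization: the chain from Jovan up to Gael is Jovan → Ingrid → Flor → Gael, which is 3 links.

3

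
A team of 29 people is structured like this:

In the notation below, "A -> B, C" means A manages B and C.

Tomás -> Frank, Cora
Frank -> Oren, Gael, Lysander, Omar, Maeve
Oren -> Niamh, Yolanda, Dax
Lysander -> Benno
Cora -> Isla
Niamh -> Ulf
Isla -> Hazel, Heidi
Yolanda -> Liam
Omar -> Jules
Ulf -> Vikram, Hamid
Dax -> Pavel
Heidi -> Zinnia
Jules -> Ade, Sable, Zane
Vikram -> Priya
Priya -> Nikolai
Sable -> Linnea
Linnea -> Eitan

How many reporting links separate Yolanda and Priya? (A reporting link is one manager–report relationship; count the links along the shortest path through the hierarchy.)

5

Yolanda is 1 level below Oren, and Priya is 4 levels below Oren (their lowest common manager). The shortest path runs up from Yolanda to Oren and back down to Priya: 1 + 4 = 5 links.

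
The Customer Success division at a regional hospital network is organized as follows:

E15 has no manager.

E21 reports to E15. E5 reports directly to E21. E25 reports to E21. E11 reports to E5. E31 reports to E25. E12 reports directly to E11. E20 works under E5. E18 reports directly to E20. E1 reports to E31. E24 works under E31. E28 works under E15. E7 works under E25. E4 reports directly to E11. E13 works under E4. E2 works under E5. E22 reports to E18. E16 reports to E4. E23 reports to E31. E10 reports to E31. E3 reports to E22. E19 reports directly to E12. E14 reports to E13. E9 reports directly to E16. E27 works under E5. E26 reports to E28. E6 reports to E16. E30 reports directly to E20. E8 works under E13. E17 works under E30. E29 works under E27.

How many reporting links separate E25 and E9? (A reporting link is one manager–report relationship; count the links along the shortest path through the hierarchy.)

E25 is 1 level below E21, and E9 is 5 levels below E21 (their lowest common manager). The shortest path runs up from E25 to E21 and back down to E9: 1 + 5 = 6 links.

6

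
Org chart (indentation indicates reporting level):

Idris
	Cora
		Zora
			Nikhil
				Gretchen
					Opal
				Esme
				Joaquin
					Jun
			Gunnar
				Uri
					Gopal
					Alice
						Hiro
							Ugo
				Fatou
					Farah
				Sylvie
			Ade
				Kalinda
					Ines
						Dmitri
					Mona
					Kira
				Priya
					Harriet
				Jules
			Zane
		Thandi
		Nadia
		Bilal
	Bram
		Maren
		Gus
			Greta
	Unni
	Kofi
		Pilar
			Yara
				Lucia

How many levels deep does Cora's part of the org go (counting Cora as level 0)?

6

The longest chain under Cora runs Cora → Zora → Gunnar → Uri → Alice → Hiro → Ugo, which is 6 levels below Cora.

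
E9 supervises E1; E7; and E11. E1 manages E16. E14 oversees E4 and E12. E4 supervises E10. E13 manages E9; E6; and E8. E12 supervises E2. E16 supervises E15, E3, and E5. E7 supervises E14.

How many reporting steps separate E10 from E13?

Chain from E10 up to E13: E10 → E4 → E14 → E7 → E9 → E13. That is 5 steps up, so E10 is 5 levels below E13.

5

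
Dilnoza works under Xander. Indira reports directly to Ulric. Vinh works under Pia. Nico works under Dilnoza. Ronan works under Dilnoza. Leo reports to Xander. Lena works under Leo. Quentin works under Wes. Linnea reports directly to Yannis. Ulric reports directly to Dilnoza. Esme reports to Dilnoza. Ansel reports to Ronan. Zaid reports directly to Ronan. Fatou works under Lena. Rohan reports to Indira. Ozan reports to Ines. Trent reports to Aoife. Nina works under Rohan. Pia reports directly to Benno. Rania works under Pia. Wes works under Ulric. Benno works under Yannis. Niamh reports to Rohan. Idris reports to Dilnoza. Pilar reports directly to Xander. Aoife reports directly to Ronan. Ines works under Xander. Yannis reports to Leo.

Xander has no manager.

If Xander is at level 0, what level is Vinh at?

5

Chain from Vinh up to Xander: Vinh → Pia → Benno → Yannis → Leo → Xander. That is 5 steps up, so Vinh is 5 levels below Xander.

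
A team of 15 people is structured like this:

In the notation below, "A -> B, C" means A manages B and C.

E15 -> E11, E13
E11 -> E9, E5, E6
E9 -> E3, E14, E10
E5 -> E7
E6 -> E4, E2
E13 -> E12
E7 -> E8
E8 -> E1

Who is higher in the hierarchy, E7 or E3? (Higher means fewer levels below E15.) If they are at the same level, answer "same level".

Both E7 and E3 are 3 levels below E15.

same level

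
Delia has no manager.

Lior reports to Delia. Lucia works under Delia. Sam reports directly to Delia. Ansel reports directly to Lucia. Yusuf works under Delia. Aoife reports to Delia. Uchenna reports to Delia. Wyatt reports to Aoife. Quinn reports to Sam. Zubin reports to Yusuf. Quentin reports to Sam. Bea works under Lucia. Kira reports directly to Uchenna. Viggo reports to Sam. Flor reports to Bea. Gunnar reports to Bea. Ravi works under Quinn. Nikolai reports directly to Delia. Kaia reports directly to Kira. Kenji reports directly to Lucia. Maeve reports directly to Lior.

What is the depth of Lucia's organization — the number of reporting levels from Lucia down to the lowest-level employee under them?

2

The longest chain under Lucia runs Lucia → Bea → Gunnar, which is 2 levels below Lucia.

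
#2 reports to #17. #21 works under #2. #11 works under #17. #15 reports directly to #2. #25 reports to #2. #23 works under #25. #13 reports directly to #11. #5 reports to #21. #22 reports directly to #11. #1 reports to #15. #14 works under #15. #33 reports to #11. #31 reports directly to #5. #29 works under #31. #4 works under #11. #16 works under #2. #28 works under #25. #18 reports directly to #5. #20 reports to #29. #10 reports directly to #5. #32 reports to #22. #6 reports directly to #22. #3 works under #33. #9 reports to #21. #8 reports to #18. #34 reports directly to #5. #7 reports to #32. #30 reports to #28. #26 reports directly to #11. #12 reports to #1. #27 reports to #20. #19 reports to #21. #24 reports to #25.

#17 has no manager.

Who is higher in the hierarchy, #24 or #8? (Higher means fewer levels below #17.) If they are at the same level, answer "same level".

#24 is 3 levels below #17; #8 is 5. #24 is higher.

#24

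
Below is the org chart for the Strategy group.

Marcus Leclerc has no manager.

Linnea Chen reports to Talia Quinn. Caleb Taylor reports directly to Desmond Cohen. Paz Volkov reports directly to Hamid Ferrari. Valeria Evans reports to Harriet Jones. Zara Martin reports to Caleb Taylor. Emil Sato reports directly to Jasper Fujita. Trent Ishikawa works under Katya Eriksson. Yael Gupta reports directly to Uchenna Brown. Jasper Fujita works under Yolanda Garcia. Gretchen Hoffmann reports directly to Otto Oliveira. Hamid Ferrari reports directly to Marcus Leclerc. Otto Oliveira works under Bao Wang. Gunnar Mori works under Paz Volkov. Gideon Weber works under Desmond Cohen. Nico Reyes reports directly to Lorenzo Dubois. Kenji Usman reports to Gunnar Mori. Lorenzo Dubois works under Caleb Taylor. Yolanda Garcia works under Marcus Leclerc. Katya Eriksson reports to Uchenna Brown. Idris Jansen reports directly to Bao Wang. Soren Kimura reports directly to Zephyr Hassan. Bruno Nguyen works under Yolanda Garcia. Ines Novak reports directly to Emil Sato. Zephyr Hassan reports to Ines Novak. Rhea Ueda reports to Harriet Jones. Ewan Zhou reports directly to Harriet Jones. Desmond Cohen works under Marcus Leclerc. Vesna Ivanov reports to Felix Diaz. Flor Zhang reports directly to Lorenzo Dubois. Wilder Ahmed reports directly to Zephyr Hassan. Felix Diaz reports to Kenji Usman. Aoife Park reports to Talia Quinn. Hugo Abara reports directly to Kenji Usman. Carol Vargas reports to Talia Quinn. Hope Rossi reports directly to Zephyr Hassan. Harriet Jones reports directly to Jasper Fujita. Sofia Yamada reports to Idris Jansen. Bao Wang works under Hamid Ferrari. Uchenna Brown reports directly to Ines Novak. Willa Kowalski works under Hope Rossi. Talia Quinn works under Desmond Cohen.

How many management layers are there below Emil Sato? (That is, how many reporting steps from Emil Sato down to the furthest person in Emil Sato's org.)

The longest chain under Emil Sato runs Emil Sato → Ines Novak → Uchenna Brown → Katya Eriksson → Trent Ishikawa, which is 4 levels below Emil Sato.

4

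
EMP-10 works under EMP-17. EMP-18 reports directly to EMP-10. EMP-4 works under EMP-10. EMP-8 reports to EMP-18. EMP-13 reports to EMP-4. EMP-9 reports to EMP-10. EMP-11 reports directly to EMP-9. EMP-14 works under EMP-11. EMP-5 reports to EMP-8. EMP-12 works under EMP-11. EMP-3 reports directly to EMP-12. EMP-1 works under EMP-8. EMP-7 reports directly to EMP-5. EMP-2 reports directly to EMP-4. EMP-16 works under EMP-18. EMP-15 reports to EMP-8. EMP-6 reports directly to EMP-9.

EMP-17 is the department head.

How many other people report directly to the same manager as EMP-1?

EMP-1 reports to EMP-8. EMP-8's other direct reports are EMP-5, EMP-15 — 2 peers.

2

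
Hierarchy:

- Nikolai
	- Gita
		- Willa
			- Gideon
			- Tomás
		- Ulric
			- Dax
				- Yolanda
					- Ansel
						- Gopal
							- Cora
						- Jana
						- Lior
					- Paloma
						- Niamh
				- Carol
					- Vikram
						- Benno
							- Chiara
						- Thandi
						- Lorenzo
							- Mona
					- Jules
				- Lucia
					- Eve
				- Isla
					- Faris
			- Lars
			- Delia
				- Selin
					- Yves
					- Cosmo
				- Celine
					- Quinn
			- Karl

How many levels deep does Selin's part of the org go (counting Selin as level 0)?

The longest chain under Selin runs Selin → Cosmo, which is 1 level below Selin.

1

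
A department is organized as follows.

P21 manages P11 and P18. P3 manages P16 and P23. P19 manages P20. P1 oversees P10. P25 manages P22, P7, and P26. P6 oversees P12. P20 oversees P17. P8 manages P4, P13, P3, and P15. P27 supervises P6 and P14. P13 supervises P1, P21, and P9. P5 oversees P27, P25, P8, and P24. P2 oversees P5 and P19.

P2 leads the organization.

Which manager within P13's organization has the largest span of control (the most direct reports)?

P13

Direct-report counts within P13's organization: P13 has 3; P21 has 2; P1 has 1. The largest is 3, held by P13.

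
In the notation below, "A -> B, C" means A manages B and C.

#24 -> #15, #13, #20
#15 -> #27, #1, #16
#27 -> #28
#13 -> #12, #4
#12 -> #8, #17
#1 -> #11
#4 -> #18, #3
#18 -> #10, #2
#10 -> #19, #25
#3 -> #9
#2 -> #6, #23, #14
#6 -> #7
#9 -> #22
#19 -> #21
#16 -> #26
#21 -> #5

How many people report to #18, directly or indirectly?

10

#18 directly manages #10, #2. Under #10: #25, #19, #21, #5 (4). Under #2: #14, #23, #6, #7 (4). So #18's organization is 2 direct reports plus everyone under them: 5 + 5 = 10.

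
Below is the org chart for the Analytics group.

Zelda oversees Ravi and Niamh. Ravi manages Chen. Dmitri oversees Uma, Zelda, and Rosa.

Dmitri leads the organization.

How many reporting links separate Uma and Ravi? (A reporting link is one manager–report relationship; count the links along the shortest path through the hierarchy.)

3

Uma is 1 level below Dmitri, and Ravi is 2 levels below Dmitri (their lowest common manager). The shortest path runs up from Uma to Dmitri and back down to Ravi: 1 + 2 = 3 links.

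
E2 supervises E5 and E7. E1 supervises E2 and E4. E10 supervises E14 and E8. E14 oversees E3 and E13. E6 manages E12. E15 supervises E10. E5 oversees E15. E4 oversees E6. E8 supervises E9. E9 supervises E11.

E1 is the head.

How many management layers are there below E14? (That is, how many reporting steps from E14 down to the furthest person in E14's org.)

1

The longest chain under E14 runs E14 → E13, which is 1 level below E14.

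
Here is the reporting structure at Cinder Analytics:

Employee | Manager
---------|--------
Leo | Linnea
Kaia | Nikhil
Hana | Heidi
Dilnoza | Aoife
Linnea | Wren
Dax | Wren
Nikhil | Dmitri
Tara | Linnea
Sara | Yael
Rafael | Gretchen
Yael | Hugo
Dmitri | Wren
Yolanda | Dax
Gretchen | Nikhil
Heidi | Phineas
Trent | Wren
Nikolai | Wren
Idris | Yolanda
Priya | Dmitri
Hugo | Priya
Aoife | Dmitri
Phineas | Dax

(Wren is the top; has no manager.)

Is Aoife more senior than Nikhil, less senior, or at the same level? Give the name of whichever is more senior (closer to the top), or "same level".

same level

Both Aoife and Nikhil are 2 levels below Wren.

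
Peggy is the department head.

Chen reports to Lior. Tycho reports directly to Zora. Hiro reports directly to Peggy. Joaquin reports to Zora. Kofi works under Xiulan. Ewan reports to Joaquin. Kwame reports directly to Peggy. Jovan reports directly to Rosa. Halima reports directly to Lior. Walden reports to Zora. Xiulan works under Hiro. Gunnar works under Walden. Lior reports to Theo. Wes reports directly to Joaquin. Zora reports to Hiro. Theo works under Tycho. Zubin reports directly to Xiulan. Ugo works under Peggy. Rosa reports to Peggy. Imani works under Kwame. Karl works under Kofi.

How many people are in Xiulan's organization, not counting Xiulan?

Xiulan directly manages Kofi, Zubin. Under Kofi: Karl (1). Zubin has no reports. So Xiulan's organization is 2 direct reports plus everyone under them: 2 + 1 = 3.

3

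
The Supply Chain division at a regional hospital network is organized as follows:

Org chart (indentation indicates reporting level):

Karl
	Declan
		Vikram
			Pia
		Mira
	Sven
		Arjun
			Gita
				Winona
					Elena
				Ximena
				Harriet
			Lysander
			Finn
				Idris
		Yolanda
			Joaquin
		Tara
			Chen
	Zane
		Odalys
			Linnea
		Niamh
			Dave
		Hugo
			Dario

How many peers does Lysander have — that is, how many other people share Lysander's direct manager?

Lysander reports to Arjun. Arjun's other direct reports are Gita, Finn — 2 peers.

2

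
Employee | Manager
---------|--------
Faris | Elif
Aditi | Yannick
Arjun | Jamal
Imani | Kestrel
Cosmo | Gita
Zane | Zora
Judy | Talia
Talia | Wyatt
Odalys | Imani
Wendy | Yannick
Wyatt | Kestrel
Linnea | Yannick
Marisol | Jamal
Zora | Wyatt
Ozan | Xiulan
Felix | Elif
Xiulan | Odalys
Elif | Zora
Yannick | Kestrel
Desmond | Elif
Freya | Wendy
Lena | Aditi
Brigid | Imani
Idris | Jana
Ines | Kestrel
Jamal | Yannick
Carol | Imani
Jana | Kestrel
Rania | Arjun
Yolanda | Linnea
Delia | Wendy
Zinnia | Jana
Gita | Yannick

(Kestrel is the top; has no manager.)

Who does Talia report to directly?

Wyatt

Talia reports directly to Wyatt.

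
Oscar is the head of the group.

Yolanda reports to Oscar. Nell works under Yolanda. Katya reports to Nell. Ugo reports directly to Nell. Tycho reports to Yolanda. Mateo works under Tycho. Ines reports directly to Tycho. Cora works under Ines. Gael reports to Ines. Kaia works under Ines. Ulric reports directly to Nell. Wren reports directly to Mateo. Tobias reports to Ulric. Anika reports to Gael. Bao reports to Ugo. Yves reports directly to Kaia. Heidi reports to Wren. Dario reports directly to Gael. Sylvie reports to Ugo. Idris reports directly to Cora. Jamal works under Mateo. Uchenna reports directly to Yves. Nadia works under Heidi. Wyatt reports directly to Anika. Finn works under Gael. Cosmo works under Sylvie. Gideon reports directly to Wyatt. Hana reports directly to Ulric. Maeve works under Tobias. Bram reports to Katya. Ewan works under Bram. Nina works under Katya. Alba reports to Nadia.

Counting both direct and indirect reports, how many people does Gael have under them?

5

Gael directly manages Anika, Dario, Finn. Under Anika: Wyatt, Gideon (2). Dario has no reports. Finn has no reports. So Gael's organization is 3 direct reports plus everyone under them: 3 + 1 + 1 = 5.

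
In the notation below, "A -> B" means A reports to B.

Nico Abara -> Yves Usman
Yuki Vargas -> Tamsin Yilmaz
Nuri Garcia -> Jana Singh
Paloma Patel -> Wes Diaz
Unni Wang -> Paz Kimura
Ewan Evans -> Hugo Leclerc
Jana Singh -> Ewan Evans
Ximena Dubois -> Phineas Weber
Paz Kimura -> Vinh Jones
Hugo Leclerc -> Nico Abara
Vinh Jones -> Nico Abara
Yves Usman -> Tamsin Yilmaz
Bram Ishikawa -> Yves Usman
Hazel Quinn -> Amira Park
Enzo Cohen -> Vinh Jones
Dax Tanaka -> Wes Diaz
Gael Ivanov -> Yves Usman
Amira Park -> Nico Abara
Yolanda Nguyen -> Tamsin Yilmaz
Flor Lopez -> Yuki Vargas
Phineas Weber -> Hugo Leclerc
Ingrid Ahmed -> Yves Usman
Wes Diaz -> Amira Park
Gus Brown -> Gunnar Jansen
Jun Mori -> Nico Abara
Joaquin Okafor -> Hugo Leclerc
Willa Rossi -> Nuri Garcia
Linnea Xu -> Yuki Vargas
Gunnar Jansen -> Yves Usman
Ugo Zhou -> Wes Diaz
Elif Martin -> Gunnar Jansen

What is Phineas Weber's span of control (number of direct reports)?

Phineas Weber directly manages Ximena Dubois. That is 1 direct report.

1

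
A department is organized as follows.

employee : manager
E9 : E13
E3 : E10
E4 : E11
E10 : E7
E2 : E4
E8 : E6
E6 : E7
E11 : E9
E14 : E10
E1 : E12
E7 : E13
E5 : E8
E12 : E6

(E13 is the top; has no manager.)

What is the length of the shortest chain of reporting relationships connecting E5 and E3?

5

E5 is 3 levels below E7, and E3 is 2 levels below E7 (their lowest common manager). The shortest path runs up from E5 to E7 and back down to E3: 3 + 2 = 5 links.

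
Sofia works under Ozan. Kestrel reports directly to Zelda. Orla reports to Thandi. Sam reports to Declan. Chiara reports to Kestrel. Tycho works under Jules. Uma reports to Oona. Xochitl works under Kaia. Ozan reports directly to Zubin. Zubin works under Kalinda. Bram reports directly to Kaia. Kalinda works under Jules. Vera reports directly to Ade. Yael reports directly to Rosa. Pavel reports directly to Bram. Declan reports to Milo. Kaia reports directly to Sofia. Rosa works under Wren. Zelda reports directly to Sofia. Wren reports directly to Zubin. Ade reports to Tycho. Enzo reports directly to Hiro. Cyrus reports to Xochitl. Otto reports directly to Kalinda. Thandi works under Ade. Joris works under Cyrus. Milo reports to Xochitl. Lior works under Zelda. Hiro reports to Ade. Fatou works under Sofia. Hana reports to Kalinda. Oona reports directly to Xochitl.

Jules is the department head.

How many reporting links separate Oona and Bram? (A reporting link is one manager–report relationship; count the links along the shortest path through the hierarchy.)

3

Oona is 2 levels below Kaia, and Bram is 1 level below Kaia (their lowest common manager). The shortest path runs up from Oona to Kaia and back down to Bram: 2 + 1 = 3 links.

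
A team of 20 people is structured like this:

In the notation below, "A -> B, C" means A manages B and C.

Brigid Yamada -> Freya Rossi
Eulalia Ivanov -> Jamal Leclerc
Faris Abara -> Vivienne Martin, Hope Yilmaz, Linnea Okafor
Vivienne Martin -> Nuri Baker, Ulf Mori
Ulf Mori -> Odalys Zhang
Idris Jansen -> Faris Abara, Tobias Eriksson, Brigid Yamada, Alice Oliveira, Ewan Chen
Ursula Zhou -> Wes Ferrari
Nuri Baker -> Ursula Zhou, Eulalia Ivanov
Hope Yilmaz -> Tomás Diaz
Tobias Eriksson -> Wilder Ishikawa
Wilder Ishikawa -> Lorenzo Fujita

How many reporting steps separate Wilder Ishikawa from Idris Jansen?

Chain from Wilder Ishikawa up to Idris Jansen: Wilder Ishikawa → Tobias Eriksson → Idris Jansen. That is 2 steps up, so Wilder Ishikawa is 2 levels below Idris Jansen.

2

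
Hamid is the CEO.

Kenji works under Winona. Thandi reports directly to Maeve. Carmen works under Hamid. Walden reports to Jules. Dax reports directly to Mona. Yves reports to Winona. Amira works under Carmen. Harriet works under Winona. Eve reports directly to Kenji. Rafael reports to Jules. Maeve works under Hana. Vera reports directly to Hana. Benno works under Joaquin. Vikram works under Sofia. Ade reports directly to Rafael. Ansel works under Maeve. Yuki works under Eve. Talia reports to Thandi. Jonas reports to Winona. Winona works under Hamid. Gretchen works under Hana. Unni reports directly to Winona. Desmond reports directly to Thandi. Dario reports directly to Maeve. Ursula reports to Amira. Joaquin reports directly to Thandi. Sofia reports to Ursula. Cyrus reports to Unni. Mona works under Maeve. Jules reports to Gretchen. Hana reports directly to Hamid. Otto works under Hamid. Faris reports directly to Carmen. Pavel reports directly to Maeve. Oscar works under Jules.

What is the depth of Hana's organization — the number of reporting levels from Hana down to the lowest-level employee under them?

4

The longest chain under Hana runs Hana → Gretchen → Jules → Rafael → Ade, which is 4 levels below Hana.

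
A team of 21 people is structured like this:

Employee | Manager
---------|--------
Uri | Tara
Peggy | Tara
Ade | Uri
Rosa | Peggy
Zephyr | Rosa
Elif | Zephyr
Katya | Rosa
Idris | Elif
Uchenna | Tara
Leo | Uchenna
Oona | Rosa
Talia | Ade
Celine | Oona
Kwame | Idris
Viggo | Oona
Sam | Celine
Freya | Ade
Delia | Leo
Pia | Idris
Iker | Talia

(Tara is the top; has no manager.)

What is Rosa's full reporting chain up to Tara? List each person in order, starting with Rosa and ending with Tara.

Rosa -> Peggy -> Tara

Rosa reports to Peggy. Peggy reports to Tara. Tara is at the top.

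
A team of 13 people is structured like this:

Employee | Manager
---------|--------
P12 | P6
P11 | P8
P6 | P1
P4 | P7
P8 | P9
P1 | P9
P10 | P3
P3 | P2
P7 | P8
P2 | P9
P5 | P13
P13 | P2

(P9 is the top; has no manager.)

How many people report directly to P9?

P9 directly manages P2, P8, P1. That is 3 direct reports.

3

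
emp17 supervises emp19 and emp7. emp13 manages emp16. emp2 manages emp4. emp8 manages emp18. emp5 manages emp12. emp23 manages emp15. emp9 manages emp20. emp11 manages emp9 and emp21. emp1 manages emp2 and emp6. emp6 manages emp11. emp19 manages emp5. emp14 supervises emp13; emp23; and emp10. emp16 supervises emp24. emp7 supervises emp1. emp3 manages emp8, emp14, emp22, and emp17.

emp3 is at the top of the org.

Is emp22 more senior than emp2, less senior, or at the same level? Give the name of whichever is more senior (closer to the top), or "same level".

emp22 is 1 level below emp3; emp2 is 4. emp22 is higher.

emp22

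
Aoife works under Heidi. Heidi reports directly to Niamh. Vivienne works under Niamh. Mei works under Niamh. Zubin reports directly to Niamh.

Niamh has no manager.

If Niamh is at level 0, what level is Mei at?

1

Chain from Mei up to Niamh: Mei → Niamh. That is 1 step up, so Mei is 1 level below Niamh.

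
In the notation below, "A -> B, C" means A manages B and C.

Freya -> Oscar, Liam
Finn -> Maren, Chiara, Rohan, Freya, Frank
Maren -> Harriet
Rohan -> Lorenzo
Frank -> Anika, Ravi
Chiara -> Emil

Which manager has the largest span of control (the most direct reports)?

Finn

Direct-report counts: Finn has 5; Frank has 2; Freya has 2; Rohan has 1; Chiara has 1; Maren has 1. The largest is 5, held by Finn.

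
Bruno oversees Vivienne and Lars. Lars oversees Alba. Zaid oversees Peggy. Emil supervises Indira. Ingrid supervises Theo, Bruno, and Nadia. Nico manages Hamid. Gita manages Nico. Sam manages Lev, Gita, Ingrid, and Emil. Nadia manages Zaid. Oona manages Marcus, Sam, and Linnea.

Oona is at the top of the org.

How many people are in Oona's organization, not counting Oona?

18

Oona directly manages Marcus, Sam, Linnea. Marcus has no reports. Under Sam: Lev, Emil, Indira, Gita, Nico, Hamid, Ingrid, Theo, Bruno, Lars, Alba, Vivienne, Nadia, Zaid, Peggy (15). Linnea has no reports. So Oona's organization is 3 direct reports plus everyone under them: 1 + 16 + 1 = 18.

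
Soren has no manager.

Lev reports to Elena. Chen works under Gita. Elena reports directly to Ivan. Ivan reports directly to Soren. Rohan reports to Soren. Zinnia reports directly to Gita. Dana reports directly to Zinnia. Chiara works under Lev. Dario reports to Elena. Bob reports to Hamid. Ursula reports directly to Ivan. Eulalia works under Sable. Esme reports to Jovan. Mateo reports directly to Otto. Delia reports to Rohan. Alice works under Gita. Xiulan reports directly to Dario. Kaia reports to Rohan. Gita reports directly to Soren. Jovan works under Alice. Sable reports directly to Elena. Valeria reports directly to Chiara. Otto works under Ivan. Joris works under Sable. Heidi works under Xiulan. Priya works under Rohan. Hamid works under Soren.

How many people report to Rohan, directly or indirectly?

Rohan directly manages Kaia, Delia, Priya. Kaia has no reports. Delia has no reports. Priya has no reports. So Rohan's organization is 3 direct reports plus everyone under them: 1 + 1 + 1 = 3.

3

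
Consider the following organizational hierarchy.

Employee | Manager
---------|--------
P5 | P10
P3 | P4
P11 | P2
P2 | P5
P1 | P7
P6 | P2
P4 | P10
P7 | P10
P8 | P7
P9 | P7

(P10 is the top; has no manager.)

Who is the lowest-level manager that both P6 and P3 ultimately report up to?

P6's chain of managers is P2, P5, P10. P3's chain of managers is P4, P10. The first manager that appears in both chains is P10.

P10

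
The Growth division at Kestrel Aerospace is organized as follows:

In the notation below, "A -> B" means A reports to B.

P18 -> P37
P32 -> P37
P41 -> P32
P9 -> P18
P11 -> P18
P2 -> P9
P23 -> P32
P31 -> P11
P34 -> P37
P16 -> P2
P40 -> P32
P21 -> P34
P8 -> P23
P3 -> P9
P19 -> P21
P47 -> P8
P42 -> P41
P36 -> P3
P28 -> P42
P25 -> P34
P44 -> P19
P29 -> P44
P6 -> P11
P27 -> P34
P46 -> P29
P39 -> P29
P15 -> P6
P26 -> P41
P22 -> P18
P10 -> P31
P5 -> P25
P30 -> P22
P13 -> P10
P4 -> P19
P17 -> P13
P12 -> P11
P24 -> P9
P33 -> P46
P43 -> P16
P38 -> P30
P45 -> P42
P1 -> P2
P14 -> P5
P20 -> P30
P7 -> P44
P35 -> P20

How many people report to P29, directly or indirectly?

3

P29 directly manages P46, P39. Under P46: P33 (1). P39 has no reports. So P29's organization is 2 direct reports plus everyone under them: 2 + 1 = 3.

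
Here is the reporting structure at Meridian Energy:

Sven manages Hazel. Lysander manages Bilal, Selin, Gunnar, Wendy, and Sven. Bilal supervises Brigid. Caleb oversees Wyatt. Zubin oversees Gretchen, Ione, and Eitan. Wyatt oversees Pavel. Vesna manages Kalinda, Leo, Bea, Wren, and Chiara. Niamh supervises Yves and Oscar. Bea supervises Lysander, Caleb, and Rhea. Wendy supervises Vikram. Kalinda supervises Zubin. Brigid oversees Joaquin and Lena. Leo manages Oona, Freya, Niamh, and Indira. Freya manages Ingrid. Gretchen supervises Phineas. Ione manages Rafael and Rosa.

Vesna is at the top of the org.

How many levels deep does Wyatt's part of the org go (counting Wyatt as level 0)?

The longest chain under Wyatt runs Wyatt → Pavel, which is 1 level below Wyatt.

1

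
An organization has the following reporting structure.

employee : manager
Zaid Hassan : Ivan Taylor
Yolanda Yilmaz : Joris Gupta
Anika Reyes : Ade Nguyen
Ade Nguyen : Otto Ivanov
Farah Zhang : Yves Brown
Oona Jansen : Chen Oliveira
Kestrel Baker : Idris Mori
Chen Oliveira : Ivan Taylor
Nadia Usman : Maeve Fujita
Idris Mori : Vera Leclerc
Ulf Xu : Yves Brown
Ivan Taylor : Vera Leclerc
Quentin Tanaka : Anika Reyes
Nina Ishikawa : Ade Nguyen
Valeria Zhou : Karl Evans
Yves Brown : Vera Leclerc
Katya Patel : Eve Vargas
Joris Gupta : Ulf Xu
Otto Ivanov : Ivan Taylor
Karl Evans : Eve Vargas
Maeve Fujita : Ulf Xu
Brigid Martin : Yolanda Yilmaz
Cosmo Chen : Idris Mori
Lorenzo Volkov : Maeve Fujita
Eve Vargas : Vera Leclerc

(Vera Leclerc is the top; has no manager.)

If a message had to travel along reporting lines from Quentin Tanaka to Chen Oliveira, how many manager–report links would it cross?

Quentin Tanaka is 4 levels below Ivan Taylor, and Chen Oliveira is 1 level below Ivan Taylor (their lowest common manager). The shortest path runs up from Quentin Tanaka to Ivan Taylor and back down to Chen Oliveira: 4 + 1 = 5 links.

5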